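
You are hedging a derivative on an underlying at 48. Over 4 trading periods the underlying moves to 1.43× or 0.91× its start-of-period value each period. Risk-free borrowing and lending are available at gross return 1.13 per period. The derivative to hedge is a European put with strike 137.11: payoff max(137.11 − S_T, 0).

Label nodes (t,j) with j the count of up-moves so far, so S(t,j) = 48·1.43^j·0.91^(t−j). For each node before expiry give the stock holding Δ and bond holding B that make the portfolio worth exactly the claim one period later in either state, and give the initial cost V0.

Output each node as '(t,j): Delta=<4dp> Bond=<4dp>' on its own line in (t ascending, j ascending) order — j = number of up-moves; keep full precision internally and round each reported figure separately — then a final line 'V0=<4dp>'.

(0,0): Delta=-0.8663 Bond=78.9221
(1,0): Delta=-1.0000 Bond=95.0241
(1,1): Delta=-0.7502 Bond=81.2155
(2,0): Delta=-1.0000 Bond=107.3772
(2,1): Delta=-1.0000 Bond=107.3772
(2,2): Delta=-0.5334 Bond=70.4957
(3,0): Delta=-1.0000 Bond=121.3363
(3,1): Delta=-1.0000 Bond=121.3363
(3,2): Delta=-1.0000 Bond=121.3363
(3,3): Delta=-0.1285 Bond=22.8290
V0=37.3420

Under the risk-neutral measure, an up-move has probability p* = (R−d)/(u−d) = 0.4231 and values discount at R = 1.13.
Terminal values V(4,·): V(4,0)=104.1940, V(4,1)=85.3849, V(4,2)=55.8277, V(4,3)=9.3806, V(4,4)=0.0000
Node (3,0) S=36.1714: V=(p*·85.3849+(1−p*)·104.1940)/1.13=85.1649; Δ=(85.3849−104.1940)/(51.7251−32.9160)=-1.0000; B=V−Δ·S=121.3363
Node (3,1) S=56.8408: V=(p*·55.8277+(1−p*)·85.3849)/1.13=64.4955; Δ=(55.8277−85.3849)/(81.2823−51.7251)=-1.0000; B=V−Δ·S=121.3363
Node (3,2) S=89.3212: V=(p*·9.3806+(1−p*)·55.8277)/1.13=32.0151; Δ=(9.3806−55.8277)/(127.7294−81.2823)=-1.0000; B=V−Δ·S=121.3363
Node (3,3) S=140.3619: V=(p*·0.0000+(1−p*)·9.3806)/1.13=4.7893; Δ=(0.0000−9.3806)/(200.7176−127.7294)=-0.1285; B=V−Δ·S=22.8290
Node (2,0) S=39.7488: V=(p*·64.4955+(1−p*)·85.1649)/1.13=67.6284; Δ=(64.4955−85.1649)/(56.8408−36.1714)=-1.0000; B=V−Δ·S=107.3772
Node (2,1) S=62.4624: V=(p*·32.0151+(1−p*)·64.4955)/1.13=44.9148; Δ=(32.0151−64.4955)/(89.3212−56.8408)=-1.0000; B=V−Δ·S=107.3772
Node (2,2) S=98.1552: V=(p*·4.7893+(1−p*)·32.0151)/1.13=18.1385; Δ=(4.7893−32.0151)/(140.3619−89.3212)=-0.5334; B=V−Δ·S=70.4957
Node (1,0) S=43.6800: V=(p*·44.9148+(1−p*)·67.6284)/1.13=51.3441; Δ=(44.9148−67.6284)/(62.4624−39.7488)=-1.0000; B=V−Δ·S=95.0241
Node (1,1) S=68.6400: V=(p*·18.1385+(1−p*)·44.9148)/1.13=29.7225; Δ=(18.1385−44.9148)/(98.1552−62.4624)=-0.7502; B=V−Δ·S=81.2155
Node (0,0) S=48.0000: V=(p*·29.7225+(1−p*)·51.3441)/1.13=37.3420; Δ=(29.7225−51.3441)/(68.6400−43.6800)=-0.8663; B=V−Δ·S=78.9221
Each (Δ,B) replicates both successor values, so the strategy is self-financing and V0 is arbitrage-free.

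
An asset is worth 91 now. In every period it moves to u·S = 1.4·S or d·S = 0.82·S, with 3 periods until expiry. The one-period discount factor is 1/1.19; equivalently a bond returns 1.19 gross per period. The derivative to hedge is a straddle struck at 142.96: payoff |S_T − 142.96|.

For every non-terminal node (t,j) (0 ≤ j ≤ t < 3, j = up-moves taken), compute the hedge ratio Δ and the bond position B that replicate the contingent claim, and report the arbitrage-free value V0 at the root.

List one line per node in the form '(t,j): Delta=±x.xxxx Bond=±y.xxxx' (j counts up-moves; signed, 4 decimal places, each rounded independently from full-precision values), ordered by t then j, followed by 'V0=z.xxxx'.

Risk-neutral probability p* = (R−d)/(u−d) = (1.19−0.82)/(1.4−0.82) = 0.6379.
Payoff layer (t=3): V(3,0)=92.7855, V(3,1)=57.2962, V(3,2)=3.2952, V(3,3)=106.7440
Node (2,0) S=61.1884: V=(p*·57.2962+(1−p*)·92.7855)/1.19=58.9461; Δ=(57.2962−92.7855)/(85.6638−50.1745)=-1.0000; B=V−Δ·S=120.1345
Node (2,1) S=104.4680: V=(p*·3.2952+(1−p*)·57.2962)/1.19=19.1994; Δ=(3.2952−57.2962)/(146.2552−85.6638)=-0.8912; B=V−Δ·S=112.3047
Node (2,2) S=178.3600: V=(p*·106.7440+(1−p*)·3.2952)/1.19=58.2255; Δ=(106.7440−3.2952)/(249.7040−146.2552)=1.0000; B=V−Δ·S=-120.1345
Node (1,0) S=74.6200: V=(p*·19.1994+(1−p*)·58.9461)/1.19=28.2273; Δ=(19.1994−58.9461)/(104.4680−61.1884)=-0.9184; B=V−Δ·S=96.7560
Node (1,1) S=127.4000: V=(p*·58.2255+(1−p*)·19.1994)/1.19=37.0550; Δ=(58.2255−19.1994)/(178.3600−104.4680)=0.5282; B=V−Δ·S=-30.2315
Node (0,0) S=91.0000: V=(p*·37.0550+(1−p*)·28.2273)/1.19=28.4527; Δ=(37.0550−28.2273)/(127.4000−74.6200)=0.1673; B=V−Δ·S=13.2325
Check: Δ(0,0)·S0 + B(0,0) = 28.4527 = V0.

(0,0): Delta=0.1673 Bond=13.2325
(1,0): Delta=-0.9184 Bond=96.7560
(1,1): Delta=0.5282 Bond=-30.2315
(2,0): Delta=-1.0000 Bond=120.1345
(2,1): Delta=-0.8912 Bond=112.3047
(2,2): Delta=1.0000 Bond=-120.1345
V0=28.4527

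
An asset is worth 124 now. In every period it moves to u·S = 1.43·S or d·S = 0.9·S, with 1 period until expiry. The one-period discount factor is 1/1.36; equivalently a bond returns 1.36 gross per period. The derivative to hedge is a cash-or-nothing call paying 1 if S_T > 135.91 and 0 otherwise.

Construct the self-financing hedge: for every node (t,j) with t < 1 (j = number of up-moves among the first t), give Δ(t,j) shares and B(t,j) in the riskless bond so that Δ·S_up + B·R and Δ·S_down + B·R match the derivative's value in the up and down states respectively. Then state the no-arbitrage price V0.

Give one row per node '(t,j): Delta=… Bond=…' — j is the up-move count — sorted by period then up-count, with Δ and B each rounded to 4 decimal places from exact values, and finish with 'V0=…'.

(0,0): Delta=0.0152 Bond=-1.2486
V0=0.6382

Risk-neutral probability p* = (R−d)/(u−d) = (1.36−0.9)/(1.43−0.9) = 0.8679.
Payoff layer (t=1): V(1,0)=0.0000, V(1,1)=1.0000
(0,0): S=124.0000. Δ = (V_up−V_dn)/(S_up−S_dn) = (1.0000−0.0000)/(177.3200−111.6000) = 0.0152. V = [p*·1.0000 + (1−p*)·0.0000]/1.36 = 0.6382. B = V − Δ·S = -1.2486.
Self-financing check: at every node Δ·S+B equals the discounted successor values.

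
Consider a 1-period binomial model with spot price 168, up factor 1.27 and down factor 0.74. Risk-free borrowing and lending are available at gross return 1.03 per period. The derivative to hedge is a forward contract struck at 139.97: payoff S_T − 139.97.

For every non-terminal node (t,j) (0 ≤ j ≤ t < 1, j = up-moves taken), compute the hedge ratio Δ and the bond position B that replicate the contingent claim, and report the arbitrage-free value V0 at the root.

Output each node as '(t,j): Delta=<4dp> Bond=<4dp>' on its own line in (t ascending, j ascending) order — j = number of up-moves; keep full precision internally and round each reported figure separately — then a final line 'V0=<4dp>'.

Under the risk-neutral measure, an up-move has probability p* = (R−d)/(u−d) = 0.5472 and values discount at R = 1.03.
Terminal values V(1,·): V(1,0)=-15.6500, V(1,1)=73.3900
Node (0,0) S=168.0000: V=(p*·73.3900+(1−p*)·-15.6500)/1.03=32.1068; Δ=(73.3900−-15.6500)/(213.3600−124.3200)=1.0000; B=V−Δ·S=-135.8932
Root portfolio cost Δ·168+B reproduces V0=32.1068.

(0,0): Delta=1.0000 Bond=-135.8932
V0=32.1068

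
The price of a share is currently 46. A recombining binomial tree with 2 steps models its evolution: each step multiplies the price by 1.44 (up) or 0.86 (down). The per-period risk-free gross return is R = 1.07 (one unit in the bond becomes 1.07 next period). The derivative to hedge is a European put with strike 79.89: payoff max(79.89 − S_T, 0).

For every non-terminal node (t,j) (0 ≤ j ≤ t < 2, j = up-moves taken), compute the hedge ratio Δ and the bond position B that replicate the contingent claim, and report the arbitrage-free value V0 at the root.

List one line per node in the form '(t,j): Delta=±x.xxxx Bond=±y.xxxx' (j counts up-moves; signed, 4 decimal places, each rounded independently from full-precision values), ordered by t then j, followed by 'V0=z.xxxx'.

Under the risk-neutral measure, an up-move has probability p* = (R−d)/(u−d) = 0.3621 and values discount at R = 1.07.
Terminal payoffs: V(2,0)=45.8684, V(2,1)=22.9236, V(2,2)=0.0000
(1,0): S=39.5600. Δ = (V_up−V_dn)/(S_up−S_dn) = (22.9236−45.8684)/(56.9664−34.0216) = -1.0000. V = [p*·22.9236 + (1−p*)·45.8684]/1.07 = 35.1036. B = V − Δ·S = 74.6636.
(1,1): S=66.2400. Δ = (V_up−V_dn)/(S_up−S_dn) = (0.0000−22.9236)/(95.3856−56.9664) = -0.5967. V = [p*·0.0000 + (1−p*)·22.9236]/1.07 = 13.6670. B = V − Δ·S = 53.1904.
(0,0): S=46.0000. Δ = (V_up−V_dn)/(S_up−S_dn) = (13.6670−35.1036)/(66.2400−39.5600) = -0.8035. V = [p*·13.6670 + (1−p*)·35.1036]/1.07 = 25.5533. B = V − Δ·S = 62.5129.
Each (Δ,B) replicates both successor values, so the strategy is self-financing and V0 is arbitrage-free.

(0,0): Delta=-0.8035 Bond=62.5129
(1,0): Delta=-1.0000 Bond=74.6636
(1,1): Delta=-0.5967 Bond=53.1904
V0=25.5533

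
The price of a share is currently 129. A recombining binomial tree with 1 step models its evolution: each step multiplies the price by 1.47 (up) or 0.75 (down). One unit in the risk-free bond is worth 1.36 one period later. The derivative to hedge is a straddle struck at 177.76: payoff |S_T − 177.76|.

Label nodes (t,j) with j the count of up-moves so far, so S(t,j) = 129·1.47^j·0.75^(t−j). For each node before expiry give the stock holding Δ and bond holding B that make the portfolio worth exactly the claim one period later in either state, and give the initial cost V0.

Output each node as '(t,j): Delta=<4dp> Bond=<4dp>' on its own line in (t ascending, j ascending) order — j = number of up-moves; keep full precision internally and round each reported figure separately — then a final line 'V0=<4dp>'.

No-arbitrage ⇒ martingale measure with p* = (R−d)/(u−d) = 0.8472.
Terminal values V(1,·): V(1,0)=81.0100, V(1,1)=11.8700
  t=0,j=0: stock 129.0000 → up 189.6300 (V=11.8700), down 96.7500 (V=81.0100). Price 16.4949; hedge Δ=-0.7444, bond B=112.5227.
Self-financing check: at every node Δ·S+B equals the discounted successor values.

(0,0): Delta=-0.7444 Bond=112.5227
V0=16.4949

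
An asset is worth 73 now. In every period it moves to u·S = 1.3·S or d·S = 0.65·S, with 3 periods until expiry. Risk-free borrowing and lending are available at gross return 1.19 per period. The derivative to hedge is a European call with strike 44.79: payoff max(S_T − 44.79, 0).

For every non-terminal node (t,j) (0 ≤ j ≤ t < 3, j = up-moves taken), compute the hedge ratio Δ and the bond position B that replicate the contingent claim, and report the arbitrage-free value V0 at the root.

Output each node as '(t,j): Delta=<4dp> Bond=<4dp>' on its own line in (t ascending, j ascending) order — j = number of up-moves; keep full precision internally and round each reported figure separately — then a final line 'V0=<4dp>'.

The replicating-portfolio and risk-neutral prices coincide; use p* = (1.19−0.65)/(1.3−0.65) = 0.8308 for the latter.
At expiry t=3: V(3,0)=0.0000, V(3,1)=0.0000, V(3,2)=35.4005, V(3,3)=115.5910
Node (2,0) S=30.8425: V=(p*·0.0000+(1−p*)·0.0000)/1.19=0.0000; Δ=(0.0000−0.0000)/(40.0953−20.0476)=0.0000; B=V−Δ·S=0.0000
Node (2,1) S=61.6850: V=(p*·35.4005+(1−p*)·0.0000)/1.19=24.7140; Δ=(35.4005−0.0000)/(80.1905−40.0953)=0.8829; B=V−Δ·S=-29.7483
Node (2,2) S=123.3700: V=(p*·115.5910+(1−p*)·35.4005)/1.19=85.7313; Δ=(115.5910−35.4005)/(160.3810−80.1905)=1.0000; B=V−Δ·S=-37.6387
Node (1,0) S=47.4500: V=(p*·24.7140+(1−p*)·0.0000)/1.19=17.2535; Δ=(24.7140−0.0000)/(61.6850−30.8425)=0.8013; B=V−Δ·S=-20.7681
Node (1,1) S=94.9000: V=(p*·85.7313+(1−p*)·24.7140)/1.19=63.3658; Δ=(85.7313−24.7140)/(123.3700−61.6850)=0.9892; B=V−Δ·S=-30.5070
Node (0,0) S=73.0000: V=(p*·63.3658+(1−p*)·17.2535)/1.19=46.6909; Δ=(63.3658−17.2535)/(94.9000−47.4500)=0.9718; B=V−Δ·S=-24.2512
Each (Δ,B) replicates both successor values, so the strategy is self-financing and V0 is arbitrage-free.

(0,0): Delta=0.9718 Bond=-24.2512
(1,0): Delta=0.8013 Bond=-20.7681
(1,1): Delta=0.9892 Bond=-30.5070
(2,0): Delta=0.0000 Bond=0.0000
(2,1): Delta=0.8829 Bond=-29.7483
(2,2): Delta=1.0000 Bond=-37.6387
V0=46.6909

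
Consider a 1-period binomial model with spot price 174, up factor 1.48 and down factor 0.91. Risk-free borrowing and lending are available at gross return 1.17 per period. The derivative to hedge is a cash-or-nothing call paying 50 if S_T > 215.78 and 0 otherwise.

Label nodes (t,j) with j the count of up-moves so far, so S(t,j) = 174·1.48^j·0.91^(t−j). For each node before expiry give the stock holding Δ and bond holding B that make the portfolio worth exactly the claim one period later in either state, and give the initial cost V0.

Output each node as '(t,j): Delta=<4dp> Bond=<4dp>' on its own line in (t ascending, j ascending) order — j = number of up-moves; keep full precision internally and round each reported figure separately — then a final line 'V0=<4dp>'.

Since d<R<u, set p* = (R−d)/(u−d) = 0.4561; price each node as the discounted p*-expectation of its children.
Payoff layer (t=1): V(1,0)=0.0000, V(1,1)=50.0000
Node (0,0) S=174.0000: V=(p*·50.0000+(1−p*)·0.0000)/1.17=19.4932; Δ=(50.0000−0.0000)/(257.5200−158.3400)=0.5041; B=V−Δ·S=-68.2261
Self-financing check: at every node Δ·S+B equals the discounted successor values.

(0,0): Delta=0.5041 Bond=-68.2261
V0=19.4932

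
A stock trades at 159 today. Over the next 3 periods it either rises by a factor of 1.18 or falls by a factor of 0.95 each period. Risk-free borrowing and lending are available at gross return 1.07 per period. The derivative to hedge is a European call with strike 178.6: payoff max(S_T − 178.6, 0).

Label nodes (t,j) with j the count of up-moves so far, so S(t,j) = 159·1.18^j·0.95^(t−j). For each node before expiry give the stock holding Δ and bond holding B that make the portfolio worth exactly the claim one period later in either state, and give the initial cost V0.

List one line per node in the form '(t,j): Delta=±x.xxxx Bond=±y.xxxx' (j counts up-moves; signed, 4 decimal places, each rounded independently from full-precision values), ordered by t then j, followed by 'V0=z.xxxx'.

Since d<R<u, set p* = (R−d)/(u−d) = 0.5217; price each node as the discounted p*-expectation of its children.
At expiry t=3: V(3,0)=0.0000, V(3,1)=0.0000, V(3,2)=31.7220, V(3,3)=82.6421
Node (2,0) S=143.4975: V=(p*·0.0000+(1−p*)·0.0000)/1.07=0.0000; Δ=(0.0000−0.0000)/(169.3270−136.3226)=0.0000; B=V−Δ·S=0.0000
Node (2,1) S=178.2390: V=(p*·31.7220+(1−p*)·0.0000)/1.07=15.4679; Δ=(31.7220−0.0000)/(210.3220−169.3270)=0.7738; B=V−Δ·S=-122.4540
Node (2,2) S=221.3916: V=(p*·82.6421+(1−p*)·31.7220)/1.07=54.4757; Δ=(82.6421−31.7220)/(261.2421−210.3220)=1.0000; B=V−Δ·S=-166.9159
Node (1,0) S=151.0500: V=(p*·15.4679+(1−p*)·0.0000)/1.07=7.5422; Δ=(15.4679−0.0000)/(178.2390−143.4975)=0.4452; B=V−Δ·S=-59.7094
Node (1,1) S=187.6200: V=(p*·54.4757+(1−p*)·15.4679)/1.07=33.4764; Δ=(54.4757−15.4679)/(221.3916−178.2390)=0.9040; B=V−Δ·S=-136.1229
Node (0,0) S=159.0000: V=(p*·33.4764+(1−p*)·7.5422)/1.07=19.6945; Δ=(33.4764−7.5422)/(187.6200−151.0500)=0.7092; B=V−Δ·S=-93.0629
Check: Δ(0,0)·S0 + B(0,0) = 19.6945 = V0.

(0,0): Delta=0.7092 Bond=-93.0629
(1,0): Delta=0.4452 Bond=-59.7094
(1,1): Delta=0.9040 Bond=-136.1229
(2,0): Delta=0.0000 Bond=0.0000
(2,1): Delta=0.7738 Bond=-122.4540
(2,2): Delta=1.0000 Bond=-166.9159
V0=19.6945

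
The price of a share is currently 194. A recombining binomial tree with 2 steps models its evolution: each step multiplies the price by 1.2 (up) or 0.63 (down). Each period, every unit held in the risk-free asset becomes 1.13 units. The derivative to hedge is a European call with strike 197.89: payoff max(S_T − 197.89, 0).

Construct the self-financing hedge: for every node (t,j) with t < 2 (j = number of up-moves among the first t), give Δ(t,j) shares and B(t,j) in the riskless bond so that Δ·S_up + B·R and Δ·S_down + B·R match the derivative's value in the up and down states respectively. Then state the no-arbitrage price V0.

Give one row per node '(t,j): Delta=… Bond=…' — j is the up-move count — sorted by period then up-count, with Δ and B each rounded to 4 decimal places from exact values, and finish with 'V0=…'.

(0,0): Delta=0.5719 Bond=-61.8588
(1,0): Delta=0.0000 Bond=0.0000
(1,1): Delta=0.6140 Bond=-79.6865
V0=49.0943

Risk-neutral probability p* = (R−d)/(u−d) = (1.13−0.63)/(1.2−0.63) = 0.8772.
Terminal values V(2,·): V(2,0)=0.0000, V(2,1)=0.0000, V(2,2)=81.4700
  t=1,j=0: stock 122.2200 → up 146.6640 (V=0.0000), down 76.9986 (V=0.0000). Price 0.0000; hedge Δ=0.0000, bond B=0.0000.
  t=1,j=1: stock 232.8000 → up 279.3600 (V=81.4700), down 146.6640 (V=0.0000). Price 63.2433; hedge Δ=0.6140, bond B=-79.6865.
  t=0,j=0: stock 194.0000 → up 232.8000 (V=63.2433), down 122.2200 (V=0.0000). Price 49.0943; hedge Δ=0.5719, bond B=-61.8588.
Each (Δ,B) replicates both successor values, so the strategy is self-financing and V0 is arbitrage-free.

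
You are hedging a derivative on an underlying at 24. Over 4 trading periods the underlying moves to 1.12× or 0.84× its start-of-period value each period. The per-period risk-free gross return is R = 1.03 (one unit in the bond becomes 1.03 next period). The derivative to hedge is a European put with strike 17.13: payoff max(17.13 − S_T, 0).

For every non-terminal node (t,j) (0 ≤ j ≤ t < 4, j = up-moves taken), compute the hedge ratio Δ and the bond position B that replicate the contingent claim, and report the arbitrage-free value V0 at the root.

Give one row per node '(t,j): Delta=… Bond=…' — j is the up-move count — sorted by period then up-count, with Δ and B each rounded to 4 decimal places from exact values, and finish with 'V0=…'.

(0,0): Delta=-0.0523 Bond=1.4010
(1,0): Delta=-0.1560 Bond=3.5328
(1,1): Delta=-0.0155 Bond=0.4531
(2,0): Delta=-0.4286 Bond=8.2554
(2,1): Delta=-0.0591 Bond=1.4520
(2,2): Delta=0.0000 Bond=0.0000
(3,0): Delta=-1.0000 Bond=16.6311
(3,1): Delta=-0.2256 Bond=4.6529
(3,2): Delta=0.0000 Bond=0.0000
(3,3): Delta=0.0000 Bond=0.0000
V0=0.1451

No-arbitrage ⇒ martingale measure with p* = (R−d)/(u−d) = 0.6786.
At expiry t=4: V(4,0)=5.1811, V(4,1)=1.1981, V(4,2)=0.0000, V(4,3)=0.0000, V(4,4)=0.0000
  t=3,j=0: stock 14.2249 → up 15.9319 (V=1.1981), down 11.9489 (V=5.1811). Price 2.4062; hedge Δ=-1.0000, bond B=16.6311.
  t=3,j=1: stock 18.9665 → up 21.2425 (V=0.0000), down 15.9319 (V=1.1981). Price 0.3739; hedge Δ=-0.2256, bond B=4.6529.
  t=3,j=2: stock 25.2887 → up 28.3233 (V=0.0000), down 21.2425 (V=0.0000). Price 0.0000; hedge Δ=0.0000, bond B=0.0000.
  t=3,j=3: stock 33.7183 → up 37.7645 (V=0.0000), down 28.3233 (V=0.0000). Price 0.0000; hedge Δ=0.0000, bond B=0.0000.
  t=2,j=0: stock 16.9344 → up 18.9665 (V=0.3739), down 14.2249 (V=2.4062). Price 0.9972; hedge Δ=-0.4286, bond B=8.2554.
  t=2,j=1: stock 22.5792 → up 25.2887 (V=0.0000), down 18.9665 (V=0.3739). Price 0.1167; hedge Δ=-0.0591, bond B=1.4520.
  t=2,j=2: stock 30.1056 → up 33.7183 (V=0.0000), down 25.2887 (V=0.0000). Price 0.0000; hedge Δ=0.0000, bond B=0.0000.
  t=1,j=0: stock 20.1600 → up 22.5792 (V=0.1167), down 16.9344 (V=0.9972). Price 0.3881; hedge Δ=-0.1560, bond B=3.5328.
  t=1,j=1: stock 26.8800 → up 30.1056 (V=0.0000), down 22.5792 (V=0.1167). Price 0.0364; hedge Δ=-0.0155, bond B=0.4531.
  t=0,j=0: stock 24.0000 → up 26.8800 (V=0.0364), down 20.1600 (V=0.3881). Price 0.1451; hedge Δ=-0.0523, bond B=1.4010.
Each (Δ,B) replicates both successor values, so the strategy is self-financing and V0 is arbitrage-free.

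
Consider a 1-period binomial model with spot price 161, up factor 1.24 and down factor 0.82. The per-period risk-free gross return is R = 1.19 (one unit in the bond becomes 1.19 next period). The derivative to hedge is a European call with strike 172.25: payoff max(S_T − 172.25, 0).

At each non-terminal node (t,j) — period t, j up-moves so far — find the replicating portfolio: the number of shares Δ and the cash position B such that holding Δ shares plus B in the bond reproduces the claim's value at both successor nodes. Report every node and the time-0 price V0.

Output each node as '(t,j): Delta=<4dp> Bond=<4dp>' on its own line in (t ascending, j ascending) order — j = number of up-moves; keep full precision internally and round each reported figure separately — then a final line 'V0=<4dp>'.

(0,0): Delta=0.4051 Bond=-44.9376
V0=20.2767

Since d<R<u, set p* = (R−d)/(u−d) = 0.8810; price each node as the discounted p*-expectation of its children.
At expiry t=1: V(1,0)=0.0000, V(1,1)=27.3900
(0,0): S=161.0000. Δ = (V_up−V_dn)/(S_up−S_dn) = (27.3900−0.0000)/(199.6400−132.0200) = 0.4051. V = [p*·27.3900 + (1−p*)·0.0000]/1.19 = 20.2767. B = V − Δ·S = -44.9376.
Self-financing check: at every node Δ·S+B equals the discounted successor values.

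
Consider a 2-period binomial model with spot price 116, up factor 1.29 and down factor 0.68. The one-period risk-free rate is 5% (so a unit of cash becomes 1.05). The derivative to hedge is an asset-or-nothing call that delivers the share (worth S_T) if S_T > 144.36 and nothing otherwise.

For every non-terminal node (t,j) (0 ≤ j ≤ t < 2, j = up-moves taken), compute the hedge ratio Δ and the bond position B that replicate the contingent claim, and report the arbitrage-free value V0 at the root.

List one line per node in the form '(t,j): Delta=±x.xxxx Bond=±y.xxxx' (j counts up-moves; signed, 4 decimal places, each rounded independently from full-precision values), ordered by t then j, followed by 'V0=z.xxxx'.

(0,0): Delta=1.5759 Bond=-118.3886
(1,0): Delta=0.0000 Bond=0.0000
(1,1): Delta=2.1148 Bond=-204.9402
V0=64.4173

Since d<R<u, set p* = (R−d)/(u−d) = 0.6066; price each node as the discounted p*-expectation of its children.
Terminal values V(2,·): V(2,0)=0.0000, V(2,1)=0.0000, V(2,2)=193.0356
Node (1,0) S=78.8800: V=(p*·0.0000+(1−p*)·0.0000)/1.05=0.0000; Δ=(0.0000−0.0000)/(101.7552−53.6384)=0.0000; B=V−Δ·S=0.0000
Node (1,1) S=149.6400: V=(p*·193.0356+(1−p*)·0.0000)/1.05=111.5116; Δ=(193.0356−0.0000)/(193.0356−101.7552)=2.1148; B=V−Δ·S=-204.9402
Node (0,0) S=116.0000: V=(p*·111.5116+(1−p*)·0.0000)/1.05=64.4173; Δ=(111.5116−0.0000)/(149.6400−78.8800)=1.5759; B=V−Δ·S=-118.3886
Each (Δ,B) replicates both successor values, so the strategy is self-financing and V0 is arbitrage-free.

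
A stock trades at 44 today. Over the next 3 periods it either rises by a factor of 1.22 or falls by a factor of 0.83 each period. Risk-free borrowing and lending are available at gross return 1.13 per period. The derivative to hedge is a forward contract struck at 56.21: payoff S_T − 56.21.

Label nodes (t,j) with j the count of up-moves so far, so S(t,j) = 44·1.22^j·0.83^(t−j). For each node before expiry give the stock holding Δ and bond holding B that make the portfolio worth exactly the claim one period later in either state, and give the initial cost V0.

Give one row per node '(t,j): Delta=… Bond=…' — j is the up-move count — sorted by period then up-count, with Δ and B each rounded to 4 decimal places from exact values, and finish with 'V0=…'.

Since d<R<u, set p* = (R−d)/(u−d) = 0.7692; price each node as the discounted p*-expectation of its children.
At expiry t=3: V(3,0)=-31.0514, V(3,1)=-19.2298, V(3,2)=-1.8536, V(3,3)=23.6873
(2,0): S=30.3116. Δ = (V_up−V_dn)/(S_up−S_dn) = (-19.2298−-31.0514)/(36.9802−25.1586) = 1.0000. V = [p*·-19.2298 + (1−p*)·-31.0514]/1.13 = -19.4318. B = V − Δ·S = -49.7434.
(2,1): S=44.5544. Δ = (V_up−V_dn)/(S_up−S_dn) = (-1.8536−-19.2298)/(54.3564−36.9802) = 1.0000. V = [p*·-1.8536 + (1−p*)·-19.2298]/1.13 = -5.1890. B = V − Δ·S = -49.7434.
(2,2): S=65.4896. Δ = (V_up−V_dn)/(S_up−S_dn) = (23.6873−-1.8536)/(79.8973−54.3564) = 1.0000. V = [p*·23.6873 + (1−p*)·-1.8536]/1.13 = 15.7462. B = V − Δ·S = -49.7434.
(1,0): S=36.5200. Δ = (V_up−V_dn)/(S_up−S_dn) = (-5.1890−-19.4318)/(44.5544−30.3116) = 1.0000. V = [p*·-5.1890 + (1−p*)·-19.4318]/1.13 = -7.5007. B = V − Δ·S = -44.0207.
(1,1): S=53.6800. Δ = (V_up−V_dn)/(S_up−S_dn) = (15.7462−-5.1890)/(65.4896−44.5544) = 1.0000. V = [p*·15.7462 + (1−p*)·-5.1890]/1.13 = 9.6593. B = V − Δ·S = -44.0207.
(0,0): S=44.0000. Δ = (V_up−V_dn)/(S_up−S_dn) = (9.6593−-7.5007)/(53.6800−36.5200) = 1.0000. V = [p*·9.6593 + (1−p*)·-7.5007]/1.13 = 5.0437. B = V − Δ·S = -38.9563.
Root portfolio cost Δ·44+B reproduces V0=5.0437.

(0,0): Delta=1.0000 Bond=-38.9563
(1,0): Delta=1.0000 Bond=-44.0207
(1,1): Delta=1.0000 Bond=-44.0207
(2,0): Delta=1.0000 Bond=-49.7434
(2,1): Delta=1.0000 Bond=-49.7434
(2,2): Delta=1.0000 Bond=-49.7434
V0=5.0437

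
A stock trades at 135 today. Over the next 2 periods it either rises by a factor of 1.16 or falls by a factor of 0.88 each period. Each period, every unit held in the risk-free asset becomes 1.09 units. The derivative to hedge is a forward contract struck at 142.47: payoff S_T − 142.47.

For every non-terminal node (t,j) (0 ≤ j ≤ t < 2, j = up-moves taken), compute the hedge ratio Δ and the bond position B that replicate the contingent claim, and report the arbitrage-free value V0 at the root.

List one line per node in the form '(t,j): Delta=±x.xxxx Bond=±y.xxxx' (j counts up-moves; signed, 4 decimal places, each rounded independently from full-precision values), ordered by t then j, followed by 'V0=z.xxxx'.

No-arbitrage ⇒ martingale measure with p* = (R−d)/(u−d) = 0.7500.
Terminal values V(2,·): V(2,0)=-37.9260, V(2,1)=-4.6620, V(2,2)=39.1860
(1,0): S=118.8000. Δ = (V_up−V_dn)/(S_up−S_dn) = (-4.6620−-37.9260)/(137.8080−104.5440) = 1.0000. V = [p*·-4.6620 + (1−p*)·-37.9260]/1.09 = -11.9064. B = V − Δ·S = -130.7064.
(1,1): S=156.6000. Δ = (V_up−V_dn)/(S_up−S_dn) = (39.1860−-4.6620)/(181.6560−137.8080) = 1.0000. V = [p*·39.1860 + (1−p*)·-4.6620]/1.09 = 25.8936. B = V − Δ·S = -130.7064.
(0,0): S=135.0000. Δ = (V_up−V_dn)/(S_up−S_dn) = (25.8936−-11.9064)/(156.6000−118.8000) = 1.0000. V = [p*·25.8936 + (1−p*)·-11.9064]/1.09 = 15.0859. B = V − Δ·S = -119.9141.
The time-0 hedge costs 15.0859, which is the no-arbitrage price.

(0,0): Delta=1.0000 Bond=-119.9141
(1,0): Delta=1.0000 Bond=-130.7064
(1,1): Delta=1.0000 Bond=-130.7064
V0=15.0859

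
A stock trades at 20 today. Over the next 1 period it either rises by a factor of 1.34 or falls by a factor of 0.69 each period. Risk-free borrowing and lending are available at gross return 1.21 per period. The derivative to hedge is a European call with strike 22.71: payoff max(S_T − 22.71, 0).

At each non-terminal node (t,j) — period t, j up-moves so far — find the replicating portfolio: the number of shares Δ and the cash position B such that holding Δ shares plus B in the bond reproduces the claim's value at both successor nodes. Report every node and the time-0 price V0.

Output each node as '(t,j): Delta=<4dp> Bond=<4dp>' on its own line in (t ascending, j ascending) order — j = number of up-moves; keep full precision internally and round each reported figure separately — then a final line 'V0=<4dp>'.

(0,0): Delta=0.3146 Bond=-3.5882
V0=2.7041

No-arbitrage ⇒ martingale measure with p* = (R−d)/(u−d) = 0.8000.
Payoff layer (t=1): V(1,0)=0.0000, V(1,1)=4.0900
  t=0,j=0: stock 20.0000 → up 26.8000 (V=4.0900), down 13.8000 (V=0.0000). Price 2.7041; hedge Δ=0.3146, bond B=-3.5882.
Self-financing check: at every node Δ·S+B equals the discounted successor values.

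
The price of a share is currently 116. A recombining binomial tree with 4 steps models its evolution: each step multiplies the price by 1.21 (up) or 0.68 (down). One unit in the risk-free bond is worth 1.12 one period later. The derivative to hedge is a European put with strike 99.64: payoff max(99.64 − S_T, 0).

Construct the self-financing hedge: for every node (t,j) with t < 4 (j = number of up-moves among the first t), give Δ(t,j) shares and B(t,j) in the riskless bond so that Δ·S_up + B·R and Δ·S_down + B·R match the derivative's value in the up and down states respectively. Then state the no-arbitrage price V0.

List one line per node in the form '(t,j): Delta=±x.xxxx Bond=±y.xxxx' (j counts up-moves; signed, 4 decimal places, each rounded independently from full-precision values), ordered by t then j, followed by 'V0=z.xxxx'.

(0,0): Delta=-0.1155 Bond=15.6107
(1,0): Delta=-0.4730 Bond=45.6820
(1,1): Delta=-0.0744 Bond=11.7162
(2,0): Delta=-1.0000 Bond=79.4324
(2,1): Delta=-0.4124 Bond=45.3817
(2,2): Delta=-0.0356 Bond=6.5236
(3,0): Delta=-1.0000 Bond=88.9643
(3,1): Delta=-1.0000 Bond=88.9643
(3,2): Delta=-0.3449 Bond=43.0268
(3,3): Delta=0.0000 Bond=0.0000
V0=2.2128

The replicating-portfolio and risk-neutral prices coincide; use p* = (1.12−0.68)/(1.21−0.68) = 0.8302 for the latter.
Payoff layer (t=4): V(4,0)=74.8376, V(4,1)=55.5063, V(4,2)=21.1080, V(4,3)=0.0000, V(4,4)=0.0000
(3,0): S=36.4741. Δ = (V_up−V_dn)/(S_up−S_dn) = (55.5063−74.8376)/(44.1337−24.8024) = -1.0000. V = [p*·55.5063 + (1−p*)·74.8376]/1.12 = 52.4902. B = V − Δ·S = 88.9643.
(3,1): S=64.9025. Δ = (V_up−V_dn)/(S_up−S_dn) = (21.1080−55.5063)/(78.5320−44.1337) = -1.0000. V = [p*·21.1080 + (1−p*)·55.5063]/1.12 = 24.0618. B = V − Δ·S = 88.9643.
(3,2): S=115.4882. Δ = (V_up−V_dn)/(S_up−S_dn) = (0.0000−21.1080)/(139.7407−78.5320) = -0.3449. V = [p*·0.0000 + (1−p*)·21.1080]/1.12 = 3.2003. B = V − Δ·S = 43.0268.
(3,3): S=205.5011. Δ = (V_up−V_dn)/(S_up−S_dn) = (0.0000−0.0000)/(248.6563−139.7407) = 0.0000. V = [p*·0.0000 + (1−p*)·0.0000]/1.12 = 0.0000. B = V − Δ·S = 0.0000.
(2,0): S=53.6384. Δ = (V_up−V_dn)/(S_up−S_dn) = (24.0618−52.4902)/(64.9025−36.4741) = -1.0000. V = [p*·24.0618 + (1−p*)·52.4902]/1.12 = 25.7940. B = V − Δ·S = 79.4324.
(2,1): S=95.4448. Δ = (V_up−V_dn)/(S_up−S_dn) = (3.2003−24.0618)/(115.4882−64.9025) = -0.4124. V = [p*·3.2003 + (1−p*)·24.0618]/1.12 = 6.0204. B = V − Δ·S = 45.3817.
(2,2): S=169.8356. Δ = (V_up−V_dn)/(S_up−S_dn) = (0.0000−3.2003)/(205.5011−115.4882) = -0.0356. V = [p*·0.0000 + (1−p*)·3.2003]/1.12 = 0.4852. B = V − Δ·S = 6.5236.
(1,0): S=78.8800. Δ = (V_up−V_dn)/(S_up−S_dn) = (6.0204−25.7940)/(95.4448−53.6384) = -0.4730. V = [p*·6.0204 + (1−p*)·25.7940]/1.12 = 8.3734. B = V − Δ·S = 45.6820.
(1,1): S=140.3600. Δ = (V_up−V_dn)/(S_up−S_dn) = (0.4852−6.0204)/(169.8356−95.4448) = -0.0744. V = [p*·0.4852 + (1−p*)·6.0204]/1.12 = 1.2725. B = V − Δ·S = 11.7162.
(0,0): S=116.0000. Δ = (V_up−V_dn)/(S_up−S_dn) = (1.2725−8.3734)/(140.3600−78.8800) = -0.1155. V = [p*·1.2725 + (1−p*)·8.3734]/1.12 = 2.2128. B = V − Δ·S = 15.6107.
Each (Δ,B) replicates both successor values, so the strategy is self-financing and V0 is arbitrage-free.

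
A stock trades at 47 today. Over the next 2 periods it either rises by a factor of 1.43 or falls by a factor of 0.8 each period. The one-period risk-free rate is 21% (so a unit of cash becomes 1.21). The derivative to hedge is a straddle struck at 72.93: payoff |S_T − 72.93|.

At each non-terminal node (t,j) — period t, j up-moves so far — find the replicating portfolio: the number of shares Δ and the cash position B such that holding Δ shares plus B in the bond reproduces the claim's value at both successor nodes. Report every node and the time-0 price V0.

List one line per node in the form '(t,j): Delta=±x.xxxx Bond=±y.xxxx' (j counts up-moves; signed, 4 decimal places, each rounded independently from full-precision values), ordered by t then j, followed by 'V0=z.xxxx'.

Risk-neutral probability p* = (R−d)/(u−d) = (1.21−0.8)/(1.43−0.8) = 0.6508.
Payoff layer (t=2): V(2,0)=42.8500, V(2,1)=19.1620, V(2,2)=23.1803
Node (1,0) S=37.6000: V=(p*·19.1620+(1−p*)·42.8500)/1.21=22.6727; Δ=(19.1620−42.8500)/(53.7680−30.0800)=-1.0000; B=V−Δ·S=60.2727
Node (1,1) S=67.2100: V=(p*·23.1803+(1−p*)·19.1620)/1.21=17.9976; Δ=(23.1803−19.1620)/(96.1103−53.7680)=0.0949; B=V−Δ·S=11.6193
Node (0,0) S=47.0000: V=(p*·17.9976+(1−p*)·22.6727)/1.21=16.2233; Δ=(17.9976−22.6727)/(67.2100−37.6000)=-0.1579; B=V−Δ·S=23.6441
Root portfolio cost Δ·47+B reproduces V0=16.2233.

(0,0): Delta=-0.1579 Bond=23.6441
(1,0): Delta=-1.0000 Bond=60.2727
(1,1): Delta=0.0949 Bond=11.6193
V0=16.2233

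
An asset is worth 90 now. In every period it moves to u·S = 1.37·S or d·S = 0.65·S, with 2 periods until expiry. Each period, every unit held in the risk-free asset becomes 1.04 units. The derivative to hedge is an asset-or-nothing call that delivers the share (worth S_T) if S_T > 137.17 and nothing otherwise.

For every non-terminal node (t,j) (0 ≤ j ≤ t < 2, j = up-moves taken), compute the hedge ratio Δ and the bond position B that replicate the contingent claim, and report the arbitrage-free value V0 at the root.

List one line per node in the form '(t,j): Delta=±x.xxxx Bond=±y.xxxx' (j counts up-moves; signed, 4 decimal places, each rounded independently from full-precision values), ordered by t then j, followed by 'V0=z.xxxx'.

(0,0): Delta=1.3577 Bond=-76.3713
(1,0): Delta=0.0000 Bond=0.0000
(1,1): Delta=1.9028 Bond=-146.6328
V0=45.8228

No-arbitrage ⇒ martingale measure with p* = (R−d)/(u−d) = 0.5417.
Terminal payoffs: V(2,0)=0.0000, V(2,1)=0.0000, V(2,2)=168.9210
Node (1,0) S=58.5000: V=(p*·0.0000+(1−p*)·0.0000)/1.04=0.0000; Δ=(0.0000−0.0000)/(80.1450−38.0250)=0.0000; B=V−Δ·S=0.0000
Node (1,1) S=123.3000: V=(p*·168.9210+(1−p*)·0.0000)/1.04=87.9797; Δ=(168.9210−0.0000)/(168.9210−80.1450)=1.9028; B=V−Δ·S=-146.6328
Node (0,0) S=90.0000: V=(p*·87.9797+(1−p*)·0.0000)/1.04=45.8228; Δ=(87.9797−0.0000)/(123.3000−58.5000)=1.3577; B=V−Δ·S=-76.3713
Check: Δ(0,0)·S0 + B(0,0) = 45.8228 = V0.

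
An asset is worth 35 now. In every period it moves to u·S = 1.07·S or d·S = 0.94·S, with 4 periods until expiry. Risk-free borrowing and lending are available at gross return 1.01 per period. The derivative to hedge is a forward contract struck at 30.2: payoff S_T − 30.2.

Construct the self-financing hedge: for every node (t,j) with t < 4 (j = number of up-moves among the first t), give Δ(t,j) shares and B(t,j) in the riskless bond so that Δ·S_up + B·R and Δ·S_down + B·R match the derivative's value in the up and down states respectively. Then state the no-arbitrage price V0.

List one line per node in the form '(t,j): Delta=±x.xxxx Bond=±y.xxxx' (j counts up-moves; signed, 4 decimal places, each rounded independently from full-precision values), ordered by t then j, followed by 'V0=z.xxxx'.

Under the risk-neutral measure, an up-move has probability p* = (R−d)/(u−d) = 0.5385 and values discount at R = 1.01.
Terminal values V(4,·): V(4,0)=-2.8738, V(4,1)=0.9054, V(4,2)=5.2072, V(4,3)=10.1039, V(4,4)=15.6779
  t=3,j=0: stock 29.0704 → up 31.1054 (V=0.9054), down 27.3262 (V=-2.8738). Price -0.8306; hedge Δ=1.0000, bond B=-29.9010.
  t=3,j=1: stock 33.0908 → up 35.4072 (V=5.2072), down 31.1054 (V=0.9054). Price 3.1898; hedge Δ=1.0000, bond B=-29.9010.
  t=3,j=2: stock 37.6672 → up 40.3039 (V=10.1039), down 35.4072 (V=5.2072). Price 7.7662; hedge Δ=1.0000, bond B=-29.9010.
  t=3,j=3: stock 42.8765 → up 45.8779 (V=15.6779), down 40.3039 (V=10.1039). Price 12.9755; hedge Δ=1.0000, bond B=-29.9010.
  t=2,j=0: stock 30.9260 → up 33.0908 (V=3.1898), down 29.0704 (V=-0.8306). Price 1.3211; hedge Δ=1.0000, bond B=-29.6049.
  t=2,j=1: stock 35.2030 → up 37.6672 (V=7.7662), down 33.0908 (V=3.1898). Price 5.5981; hedge Δ=1.0000, bond B=-29.6049.
  t=2,j=2: stock 40.0715 → up 42.8765 (V=12.9755), down 37.6672 (V=7.7662). Price 10.4666; hedge Δ=1.0000, bond B=-29.6049.
  t=1,j=0: stock 32.9000 → up 35.2030 (V=5.5981), down 30.9260 (V=1.3211). Price 3.5882; hedge Δ=1.0000, bond B=-29.3118.
  t=1,j=1: stock 37.4500 → up 40.0715 (V=10.4666), down 35.2030 (V=5.5981). Price 8.1382; hedge Δ=1.0000, bond B=-29.3118.
  t=0,j=0: stock 35.0000 → up 37.4500 (V=8.1382), down 32.9000 (V=3.5882). Price 5.9784; hedge Δ=1.0000, bond B=-29.0216.
Check: Δ(0,0)·S0 + B(0,0) = 5.9784 = V0.

(0,0): Delta=1.0000 Bond=-29.0216
(1,0): Delta=1.0000 Bond=-29.3118
(1,1): Delta=1.0000 Bond=-29.3118
(2,0): Delta=1.0000 Bond=-29.6049
(2,1): Delta=1.0000 Bond=-29.6049
(2,2): Delta=1.0000 Bond=-29.6049
(3,0): Delta=1.0000 Bond=-29.9010
(3,1): Delta=1.0000 Bond=-29.9010
(3,2): Delta=1.0000 Bond=-29.9010
(3,3): Delta=1.0000 Bond=-29.9010
V0=5.9784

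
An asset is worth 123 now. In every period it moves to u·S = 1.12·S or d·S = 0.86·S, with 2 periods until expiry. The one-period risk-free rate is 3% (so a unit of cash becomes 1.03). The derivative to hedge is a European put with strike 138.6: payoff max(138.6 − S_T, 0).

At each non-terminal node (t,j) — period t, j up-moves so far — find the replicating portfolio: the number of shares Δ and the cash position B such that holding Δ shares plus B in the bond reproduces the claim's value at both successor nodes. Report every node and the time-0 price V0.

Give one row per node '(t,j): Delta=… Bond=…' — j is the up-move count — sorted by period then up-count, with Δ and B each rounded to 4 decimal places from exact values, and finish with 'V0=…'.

(0,0): Delta=-0.6885 Bond=98.6561
(1,0): Delta=-1.0000 Bond=134.5631
(1,1): Delta=-0.5619 Bond=84.1731
V0=13.9669

Under the risk-neutral measure, an up-move has probability p* = (R−d)/(u−d) = 0.6538 and values discount at R = 1.03.
Payoff layer (t=2): V(2,0)=47.6292, V(2,1)=20.1264, V(2,2)=0.0000
  t=1,j=0: stock 105.7800 → up 118.4736 (V=20.1264), down 90.9708 (V=47.6292). Price 28.7831; hedge Δ=-1.0000, bond B=134.5631.
  t=1,j=1: stock 137.7600 → up 154.2912 (V=0.0000), down 118.4736 (V=20.1264). Price 6.7639; hedge Δ=-0.5619, bond B=84.1731.
  t=0,j=0: stock 123.0000 → up 137.7600 (V=6.7639), down 105.7800 (V=28.7831). Price 13.9669; hedge Δ=-0.6885, bond B=98.6561.
Root portfolio cost Δ·123+B reproduces V0=13.9669.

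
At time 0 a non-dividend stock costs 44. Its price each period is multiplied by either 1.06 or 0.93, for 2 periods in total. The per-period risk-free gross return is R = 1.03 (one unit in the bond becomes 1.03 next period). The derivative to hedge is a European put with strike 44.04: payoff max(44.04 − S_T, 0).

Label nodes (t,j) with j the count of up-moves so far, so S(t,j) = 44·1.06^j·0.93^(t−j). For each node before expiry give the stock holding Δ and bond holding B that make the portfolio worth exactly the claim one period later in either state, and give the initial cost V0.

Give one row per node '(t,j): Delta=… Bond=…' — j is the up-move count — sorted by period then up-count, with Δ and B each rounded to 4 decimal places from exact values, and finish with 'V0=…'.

Since d<R<u, set p* = (R−d)/(u−d) = 0.7692; price each node as the discounted p*-expectation of its children.
Payoff layer (t=2): V(2,0)=5.9844, V(2,1)=0.6648, V(2,2)=0.0000
(1,0): S=40.9200. Δ = (V_up−V_dn)/(S_up−S_dn) = (0.6648−5.9844)/(43.3752−38.0556) = -1.0000. V = [p*·0.6648 + (1−p*)·5.9844]/1.03 = 1.8373. B = V − Δ·S = 42.7573.
(1,1): S=46.6400. Δ = (V_up−V_dn)/(S_up−S_dn) = (0.0000−0.6648)/(49.4384−43.3752) = -0.1096. V = [p*·0.0000 + (1−p*)·0.6648]/1.03 = 0.1489. B = V − Δ·S = 5.2628.
(0,0): S=44.0000. Δ = (V_up−V_dn)/(S_up−S_dn) = (0.1489−1.8373)/(46.6400−40.9200) = -0.2952. V = [p*·0.1489 + (1−p*)·1.8373]/1.03 = 0.5229. B = V − Δ·S = 13.5101.
Root portfolio cost Δ·44+B reproduces V0=0.5229.

(0,0): Delta=-0.2952 Bond=13.5101
(1,0): Delta=-1.0000 Bond=42.7573
(1,1): Delta=-0.1096 Bond=5.2628
V0=0.5229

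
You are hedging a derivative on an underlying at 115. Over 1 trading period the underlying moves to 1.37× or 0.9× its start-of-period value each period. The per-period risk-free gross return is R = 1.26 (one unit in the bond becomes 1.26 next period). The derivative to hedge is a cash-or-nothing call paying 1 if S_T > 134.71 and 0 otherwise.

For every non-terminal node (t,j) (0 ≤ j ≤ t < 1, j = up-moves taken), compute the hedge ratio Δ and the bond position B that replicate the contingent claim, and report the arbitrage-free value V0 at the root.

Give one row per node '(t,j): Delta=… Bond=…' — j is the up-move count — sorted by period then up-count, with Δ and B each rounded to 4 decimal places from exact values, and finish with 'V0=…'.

(0,0): Delta=0.0185 Bond=-1.5198
V0=0.6079

Since d<R<u, set p* = (R−d)/(u−d) = 0.7660; price each node as the discounted p*-expectation of its children.
Terminal payoffs: V(1,0)=0.0000, V(1,1)=1.0000
  t=0,j=0: stock 115.0000 → up 157.5500 (V=1.0000), down 103.5000 (V=0.0000). Price 0.6079; hedge Δ=0.0185, bond B=-1.5198.
Check: Δ(0,0)·S0 + B(0,0) = 0.6079 = V0.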